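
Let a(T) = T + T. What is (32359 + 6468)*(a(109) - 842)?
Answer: -24228048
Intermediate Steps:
a(T) = 2*T
(32359 + 6468)*(a(109) - 842) = (32359 + 6468)*(2*109 - 842) = 38827*(218 - 842) = 38827*(-624) = -24228048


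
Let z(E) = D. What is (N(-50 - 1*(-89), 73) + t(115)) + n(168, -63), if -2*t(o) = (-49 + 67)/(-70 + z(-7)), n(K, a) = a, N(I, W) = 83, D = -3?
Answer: 1469/73 ≈ 20.123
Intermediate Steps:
z(E) = -3
t(o) = 9/73 (t(o) = -(-49 + 67)/(2*(-70 - 3)) = -9/(-73) = -9*(-1)/73 = -½*(-18/73) = 9/73)
(N(-50 - 1*(-89), 73) + t(115)) + n(168, -63) = (83 + 9/73) - 63 = 6068/73 - 63 = 1469/73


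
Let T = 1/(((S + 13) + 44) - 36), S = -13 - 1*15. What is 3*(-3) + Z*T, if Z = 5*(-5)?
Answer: -38/7 ≈ -5.4286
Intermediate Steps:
S = -28 (S = -13 - 15 = -28)
Z = -25
T = -⅐ (T = 1/(((-28 + 13) + 44) - 36) = 1/((-15 + 44) - 36) = 1/(29 - 36) = 1/(-7) = -⅐ ≈ -0.14286)
3*(-3) + Z*T = 3*(-3) - 25*(-⅐) = -9 + 25/7 = -38/7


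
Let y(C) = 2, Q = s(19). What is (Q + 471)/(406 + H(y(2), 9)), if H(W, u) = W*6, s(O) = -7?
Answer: 232/209 ≈ 1.1100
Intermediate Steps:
Q = -7
H(W, u) = 6*W
(Q + 471)/(406 + H(y(2), 9)) = (-7 + 471)/(406 + 6*2) = 464/(406 + 12) = 464/418 = 464*(1/418) = 232/209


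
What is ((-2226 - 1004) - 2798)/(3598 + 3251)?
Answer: -6028/6849 ≈ -0.88013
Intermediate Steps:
((-2226 - 1004) - 2798)/(3598 + 3251) = (-3230 - 2798)/6849 = -6028*1/6849 = -6028/6849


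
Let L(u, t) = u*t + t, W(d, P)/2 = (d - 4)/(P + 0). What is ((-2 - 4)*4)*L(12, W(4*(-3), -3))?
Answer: -3328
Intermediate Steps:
W(d, P) = 2*(-4 + d)/P (W(d, P) = 2*((d - 4)/(P + 0)) = 2*((-4 + d)/P) = 2*(-4 + d)/P)
L(u, t) = t + t*u (L(u, t) = t*u + t = t + t*u)
((-2 - 4)*4)*L(12, W(4*(-3), -3)) = ((-2 - 4)*4)*((2*(-4 + 4*(-3))/(-3))*(1 + 12)) = (-6*4)*((2*(-1/3)*(-4 - 12))*13) = -24*2*(-1/3)*(-16)*13 = -256*13 = -24*416/3 = -3328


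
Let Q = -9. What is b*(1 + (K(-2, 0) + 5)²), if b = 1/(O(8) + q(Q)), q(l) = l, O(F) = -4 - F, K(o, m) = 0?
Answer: -26/21 ≈ -1.2381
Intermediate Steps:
b = -1/21 (b = 1/((-4 - 1*8) - 9) = 1/((-4 - 8) - 9) = 1/(-12 - 9) = 1/(-21) = -1/21 ≈ -0.047619)
b*(1 + (K(-2, 0) + 5)²) = -(1 + (0 + 5)²)/21 = -(1 + 5²)/21 = -(1 + 25)/21 = -1/21*26 = -26/21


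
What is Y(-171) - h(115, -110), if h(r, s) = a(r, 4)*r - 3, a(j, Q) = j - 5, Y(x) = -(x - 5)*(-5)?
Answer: -13527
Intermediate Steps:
Y(x) = -25 + 5*x (Y(x) = -(-5 + x)*(-5) = (5 - x)*(-5) = -25 + 5*x)
a(j, Q) = -5 + j
h(r, s) = -3 + r*(-5 + r) (h(r, s) = (-5 + r)*r - 3 = r*(-5 + r) - 3 = -3 + r*(-5 + r))
Y(-171) - h(115, -110) = (-25 + 5*(-171)) - (-3 + 115*(-5 + 115)) = (-25 - 855) - (-3 + 115*110) = -880 - (-3 + 12650) = -880 - 1*12647 = -880 - 12647 = -13527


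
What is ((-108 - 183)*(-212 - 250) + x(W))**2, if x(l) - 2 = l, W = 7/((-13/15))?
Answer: 3054339942889/169 ≈ 1.8073e+10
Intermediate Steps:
W = -105/13 (W = 7/((-13*1/15)) = 7/(-13/15) = 7*(-15/13) = -105/13 ≈ -8.0769)
x(l) = 2 + l
((-108 - 183)*(-212 - 250) + x(W))**2 = ((-108 - 183)*(-212 - 250) + (2 - 105/13))**2 = (-291*(-462) - 79/13)**2 = (134442 - 79/13)**2 = (1747667/13)**2 = 3054339942889/169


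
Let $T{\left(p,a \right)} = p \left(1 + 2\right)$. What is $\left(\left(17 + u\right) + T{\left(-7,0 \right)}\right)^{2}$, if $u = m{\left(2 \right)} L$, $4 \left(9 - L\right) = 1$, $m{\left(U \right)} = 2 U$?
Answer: $961$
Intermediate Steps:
$L = \frac{35}{4}$ ($L = 9 - \frac{1}{4} = \frac{35}{4} \approx 8.75$)
$T{\left(p,a \right)} = 3 p$ ($T{\left(p,a \right)} = p 3 = 3 p$)
$u = 35$ ($u = 2 \cdot 2 \cdot \frac{35}{4} = 4 \cdot \frac{35}{4} = 35$)
$\left(\left(17 + u\right) + T{\left(-7,0 \right)}\right)^{2} = \left(\left(17 + 35\right) + 3 \left(-7\right)\right)^{2} = \left(52 - 21\right)^{2} = 31^{2} = 961$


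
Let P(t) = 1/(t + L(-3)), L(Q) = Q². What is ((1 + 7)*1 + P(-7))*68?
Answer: 578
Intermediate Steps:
P(t) = 1/(9 + t) (P(t) = 1/(t + (-3)²) = 1/(t + 9) = 1/(9 + t))
((1 + 7)*1 + P(-7))*68 = ((1 + 7)*1 + 1/(9 - 7))*68 = (8*1 + 1/2)*68 = (8 + ½)*68 = (17/2)*68 = 578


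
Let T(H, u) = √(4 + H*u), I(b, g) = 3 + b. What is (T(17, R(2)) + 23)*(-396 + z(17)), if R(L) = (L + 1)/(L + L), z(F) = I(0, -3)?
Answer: -9039 - 393*√67/2 ≈ -10647.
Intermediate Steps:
z(F) = 3 (z(F) = 3 + 0 = 3)
R(L) = (1 + L)/(2*L) (R(L) = (1 + L)/((2*L)) = (1 + L)*(1/(2*L)) = (1 + L)/(2*L))
(T(17, R(2)) + 23)*(-396 + z(17)) = (√(4 + 17*((½)*(1 + 2)/2)) + 23)*(-396 + 3) = (√(4 + 17*((½)*(½)*3)) + 23)*(-393) = (√(4 + 17*(¾)) + 23)*(-393) = (√(4 + 51/4) + 23)*(-393) = (√(67/4) + 23)*(-393) = (√67/2 + 23)*(-393) = (23 + √67/2)*(-393) = -9039 - 393*√67/2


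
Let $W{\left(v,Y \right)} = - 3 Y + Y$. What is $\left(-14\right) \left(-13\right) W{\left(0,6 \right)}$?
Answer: $-2184$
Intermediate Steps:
$W{\left(v,Y \right)} = - 2 Y$
$\left(-14\right) \left(-13\right) W{\left(0,6 \right)} = \left(-14\right) \left(-13\right) \left(\left(-2\right) 6\right) = 182 \left(-12\right) = -2184$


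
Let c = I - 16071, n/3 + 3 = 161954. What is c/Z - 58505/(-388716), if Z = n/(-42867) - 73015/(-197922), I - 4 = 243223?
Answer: -27746414638654538537/1339357883863188 ≈ -20716.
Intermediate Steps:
I = 243227 (I = 4 + 243223 = 243227)
n = 485853 (n = -9 + 3*161954 = -9 + 485862 = 485853)
c = 227156 (c = 243227 - 16071 = 227156)
Z = -3445594943/314234162 (Z = 485853/(-42867) - 73015/(-197922) = 485853*(-1/42867) - 73015*(-1/197922) = -161951/14289 + 73015/197922 = -3445594943/314234162 ≈ -10.965)
c/Z - 58505/(-388716) = 227156/(-3445594943/314234162) - 58505/(-388716) = 227156*(-314234162/3445594943) - 58505*(-1/388716) = -71380175303272/3445594943 + 58505/388716 = -27746414638654538537/1339357883863188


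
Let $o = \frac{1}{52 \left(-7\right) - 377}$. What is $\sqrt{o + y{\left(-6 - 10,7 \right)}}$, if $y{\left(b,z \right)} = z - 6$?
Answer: $\frac{2 \sqrt{137085}}{741} \approx 0.99932$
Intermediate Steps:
$y{\left(b,z \right)} = -6 + z$ ($y{\left(b,z \right)} = z - 6 = -6 + z$)
$o = - \frac{1}{741}$ ($o = \frac{1}{-364 - 377} = \frac{1}{-741} = - \frac{1}{741} \approx -0.0013495$)
$\sqrt{o + y{\left(-6 - 10,7 \right)}} = \sqrt{- \frac{1}{741} + \left(-6 + 7\right)} = \sqrt{- \frac{1}{741} + 1} = \sqrt{\frac{740}{741}} = \frac{2 \sqrt{137085}}{741}$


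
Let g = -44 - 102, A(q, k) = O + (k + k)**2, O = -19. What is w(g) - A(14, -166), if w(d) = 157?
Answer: -110048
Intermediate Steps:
A(q, k) = -19 + 4*k**2 (A(q, k) = -19 + (k + k)**2 = -19 + (2*k)**2 = -19 + 4*k**2)
g = -146
w(g) - A(14, -166) = 157 - (-19 + 4*(-166)**2) = 157 - (-19 + 4*27556) = 157 - (-19 + 110224) = 157 - 1*110205 = 157 - 110205 = -110048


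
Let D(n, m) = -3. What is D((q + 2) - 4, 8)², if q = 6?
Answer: 9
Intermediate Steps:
D((q + 2) - 4, 8)² = (-3)² = 9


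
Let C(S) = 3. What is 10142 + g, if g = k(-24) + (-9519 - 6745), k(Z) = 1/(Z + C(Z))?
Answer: -128563/21 ≈ -6122.0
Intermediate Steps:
k(Z) = 1/(3 + Z) (k(Z) = 1/(Z + 3) = 1/(3 + Z))
g = -341545/21 (g = 1/(3 - 24) + (-9519 - 6745) = 1/(-21) - 16264 = -1/21 - 16264 = -341545/21 ≈ -16264.)
10142 + g = 10142 - 341545/21 = -128563/21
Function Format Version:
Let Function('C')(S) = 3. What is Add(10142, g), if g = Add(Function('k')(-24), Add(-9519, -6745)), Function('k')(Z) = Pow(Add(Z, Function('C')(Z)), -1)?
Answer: Rational(-128563, 21) ≈ -6122.0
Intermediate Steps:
Function('k')(Z) = Pow(Add(3, Z), -1) (Function('k')(Z) = Pow(Add(Z, 3), -1) = Pow(Add(3, Z), -1))
g = Rational(-341545, 21) (g = Add(Pow(Add(3, -24), -1), Add(-9519, -6745)) = Add(Pow(-21, -1), -16264) = Add(Rational(-1, 21), -16264) = Rational(-341545, 21) ≈ -16264.)
Add(10142, g) = Add(10142, Rational(-341545, 21)) = Rational(-128563, 21)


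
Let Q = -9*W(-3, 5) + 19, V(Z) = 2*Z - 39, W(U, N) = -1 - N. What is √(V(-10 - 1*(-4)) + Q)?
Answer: √22 ≈ 4.6904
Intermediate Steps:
V(Z) = -39 + 2*Z
Q = 73 (Q = -9*(-1 - 1*5) + 19 = -9*(-1 - 5) + 19 = -9*(-6) + 19 = 54 + 19 = 73)
√(V(-10 - 1*(-4)) + Q) = √((-39 + 2*(-10 - 1*(-4))) + 73) = √((-39 + 2*(-10 + 4)) + 73) = √((-39 + 2*(-6)) + 73) = √((-39 - 12) + 73) = √(-51 + 73) = √22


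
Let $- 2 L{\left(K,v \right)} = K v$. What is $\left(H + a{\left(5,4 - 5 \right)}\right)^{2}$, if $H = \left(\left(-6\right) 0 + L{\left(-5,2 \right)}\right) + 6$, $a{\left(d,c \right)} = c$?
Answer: $100$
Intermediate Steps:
$L{\left(K,v \right)} = - \frac{K v}{2}$
$H = 11$ ($H = \left(\left(-6\right) 0 - \left(- \frac{5}{2}\right) 2\right) + 6 = \left(0 + 5\right) + 6 = 5 + 6 = 11$)
$\left(H + a{\left(5,4 - 5 \right)}\right)^{2} = \left(11 + \left(4 - 5\right)\right)^{2} = \left(11 - 1\right)^{2} = 10^{2} = 100$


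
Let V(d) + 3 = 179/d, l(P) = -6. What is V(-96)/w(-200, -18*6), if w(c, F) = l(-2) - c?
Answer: -467/18624 ≈ -0.025075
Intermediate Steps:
w(c, F) = -6 - c
V(d) = -3 + 179/d
V(-96)/w(-200, -18*6) = (-3 + 179/(-96))/(-6 - 1*(-200)) = (-3 + 179*(-1/96))/(-6 + 200) = (-3 - 179/96)/194 = -467/96*1/194 = -467/18624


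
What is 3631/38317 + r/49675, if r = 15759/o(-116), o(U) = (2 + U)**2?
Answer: 260521264767/2748505231900 ≈ 0.094787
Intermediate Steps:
r = 1751/1444 (r = 15759/((2 - 116)**2) = 15759/((-114)**2) = 15759/12996 = 15759*(1/12996) = 1751/1444 ≈ 1.2126)
3631/38317 + r/49675 = 3631/38317 + (1751/1444)/49675 = 3631*(1/38317) + (1751/1444)*(1/49675) = 3631/38317 + 1751/71730700 = 260521264767/2748505231900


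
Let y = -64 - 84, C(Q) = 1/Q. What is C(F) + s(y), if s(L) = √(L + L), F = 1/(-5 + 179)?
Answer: 174 + 2*I*√74 ≈ 174.0 + 17.205*I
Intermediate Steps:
F = 1/174 ≈ 0.0057471
y = -148
s(L) = √2*√L (s(L) = √(2*L) = √2*√L)
C(F) + s(y) = 1/(1/174) + √2*√(-148) = 174 + √2*(2*I*√37) = 174 + 2*I*√74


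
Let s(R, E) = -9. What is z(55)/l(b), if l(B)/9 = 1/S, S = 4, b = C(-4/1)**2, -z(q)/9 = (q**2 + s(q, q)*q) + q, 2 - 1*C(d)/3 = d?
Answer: -10340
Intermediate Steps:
C(d) = 6 - 3*d
z(q) = -9*q**2 + 72*q (z(q) = -9*((q**2 - 9*q) + q) = -9*(q**2 - 8*q) = -9*q**2 + 72*q)
b = 324 (b = (6 - (-12)/1)**2 = (6 - (-12))**2 = (6 - 3*(-4))**2 = (6 + 12)**2 = 18**2 = 324)
l(B) = 9/4
z(55)/l(b) = (9*55*(8 - 1*55))/(9/4) = (9*55*(8 - 55))*(4/9) = (9*55*(-47))*(4/9) = -23265*4/9 = -10340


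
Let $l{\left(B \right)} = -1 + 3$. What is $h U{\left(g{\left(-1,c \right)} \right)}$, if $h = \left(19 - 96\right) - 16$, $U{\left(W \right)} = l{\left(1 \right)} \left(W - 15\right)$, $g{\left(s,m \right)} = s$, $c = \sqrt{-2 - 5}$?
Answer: $2976$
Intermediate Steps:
$c = i \sqrt{7}$ ($c = \sqrt{-7} = i \sqrt{7} \approx 2.6458 i$)
$l{\left(B \right)} = 2$
$U{\left(W \right)} = -30 + 2 W$ ($U{\left(W \right)} = 2 \left(W - 15\right) = 2 \left(-15 + W\right) = -30 + 2 W$)
$h = -93$ ($h = -77 - 16 = -93$)
$h U{\left(g{\left(-1,c \right)} \right)} = - 93 \left(-30 + 2 \left(-1\right)\right) = - 93 \left(-30 - 2\right) = \left(-93\right) \left(-32\right) = 2976$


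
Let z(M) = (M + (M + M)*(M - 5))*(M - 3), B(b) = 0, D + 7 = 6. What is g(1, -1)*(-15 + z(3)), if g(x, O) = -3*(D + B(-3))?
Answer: -45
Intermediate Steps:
D = -1 (D = -7 + 6 = -1)
g(x, O) = 3 (g(x, O) = -3*(-1 + 0) = -3*(-1) = 3)
z(M) = (-3 + M)*(M + 2*M*(-5 + M)) (z(M) = (M + (2*M)*(-5 + M))*(-3 + M) = (M + 2*M*(-5 + M))*(-3 + M) = (-3 + M)*(M + 2*M*(-5 + M)))
g(1, -1)*(-15 + z(3)) = 3*(-15 + 3*(27 - 15*3 + 2*3²)) = 3*(-15 + 3*(27 - 45 + 2*9)) = 3*(-15 + 3*(27 - 45 + 18)) = 3*(-15 + 3*0) = 3*(-15 + 0) = 3*(-15) = -45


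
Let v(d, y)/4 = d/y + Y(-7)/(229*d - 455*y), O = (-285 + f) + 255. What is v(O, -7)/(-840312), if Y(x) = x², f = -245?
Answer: -16441907/87923945340 ≈ -0.00018700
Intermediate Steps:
O = -275 (O = (-285 - 245) + 255 = -530 + 255 = -275)
v(d, y) = 196/(-455*y + 229*d) + 4*d/y (v(d, y) = 4*(d/y + (-7)²/(229*d - 455*y)) = 4*(d/y + 49/(-455*y + 229*d)) = 4*(49/(-455*y + 229*d) + d/y) = 196/(-455*y + 229*d) + 4*d/y)
v(O, -7)/(-840312) = (4*(49*(-7) + 229*(-275)² - 455*(-275)*(-7))/(-7*(-455*(-7) + 229*(-275))))/(-840312) = (4*(-⅐)*(-343 + 229*75625 - 875875)/(3185 - 62975))*(-1/840312) = (4*(-⅐)*(-343 + 17318125 - 875875)/(-59790))*(-1/840312) = (4*(-⅐)*(-1/59790)*16441907)*(-1/840312) = (32883814/209265)*(-1/840312) = -16441907/87923945340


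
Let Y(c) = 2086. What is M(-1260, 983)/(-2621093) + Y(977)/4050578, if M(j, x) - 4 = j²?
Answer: -458946159651/758352974411 ≈ -0.60519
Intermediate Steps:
M(j, x) = 4 + j²
M(-1260, 983)/(-2621093) + Y(977)/4050578 = (4 + (-1260)²)/(-2621093) + 2086/4050578 = (4 + 1587600)*(-1/2621093) + 2086*(1/4050578) = 1587604*(-1/2621093) + 149/289327 = -1587604/2621093 + 149/289327 = -458946159651/758352974411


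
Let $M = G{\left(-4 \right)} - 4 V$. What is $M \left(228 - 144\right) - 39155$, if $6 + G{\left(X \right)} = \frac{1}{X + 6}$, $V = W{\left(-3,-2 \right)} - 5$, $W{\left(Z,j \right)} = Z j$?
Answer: $-39953$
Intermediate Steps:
$V = 1$ ($V = \left(-3\right) \left(-2\right) - 5 = 6 - 5 = 1$)
$G{\left(X \right)} = -6 + \frac{1}{6 + X}$ ($G{\left(X \right)} = -6 + \frac{1}{X + 6} = -6 + \frac{1}{6 + X}$)
$M = - \frac{19}{2}$ ($M = \frac{-35 - -24}{6 - 4} - 4 = \frac{-35 + 24}{2} - 4 = \frac{1}{2} \left(-11\right) - 4 = - \frac{11}{2} - 4 = - \frac{19}{2} \approx -9.5$)
$M \left(228 - 144\right) - 39155 = - \frac{19 \left(228 - 144\right)}{2} - 39155 = \left(- \frac{19}{2}\right) 84 - 39155 = -798 - 39155 = -39953$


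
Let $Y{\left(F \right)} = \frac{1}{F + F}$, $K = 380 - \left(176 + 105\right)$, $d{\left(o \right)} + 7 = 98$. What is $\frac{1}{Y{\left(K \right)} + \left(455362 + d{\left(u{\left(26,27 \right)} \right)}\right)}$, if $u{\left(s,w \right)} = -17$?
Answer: $\frac{198}{90179695} \approx 2.1956 \cdot 10^{-6}$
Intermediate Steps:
$d{\left(o \right)} = 91$ ($d{\left(o \right)} = -7 + 98 = 91$)
$K = 99$ ($K = 380 - 281 = 99$)
$Y{\left(F \right)} = \frac{1}{2 F}$
$\frac{1}{Y{\left(K \right)} + \left(455362 + d{\left(u{\left(26,27 \right)} \right)}\right)} = \frac{1}{\frac{1}{2 \cdot 99} + \left(455362 + 91\right)} = \frac{1}{\frac{1}{2} \cdot \frac{1}{99} + 455453} = \frac{1}{\frac{1}{198} + 455453} = \frac{1}{\frac{90179695}{198}} = \frac{198}{90179695}$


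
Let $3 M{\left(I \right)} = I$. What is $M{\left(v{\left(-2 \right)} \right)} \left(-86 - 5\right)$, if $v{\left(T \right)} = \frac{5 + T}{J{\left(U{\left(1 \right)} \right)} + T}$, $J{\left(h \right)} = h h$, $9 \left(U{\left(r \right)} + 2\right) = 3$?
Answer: $-117$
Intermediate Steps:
$U{\left(r \right)} = - \frac{5}{3}$ ($U{\left(r \right)} = -2 + \frac{1}{9} \cdot 3 = -2 + \frac{1}{3} = - \frac{5}{3}$)
$J{\left(h \right)} = h^{2}$
$v{\left(T \right)} = \frac{5 + T}{\frac{25}{9} + T}$ ($v{\left(T \right)} = \frac{5 + T}{\left(- \frac{5}{3}\right)^{2} + T} = \frac{5 + T}{\frac{25}{9} + T}$)
$M{\left(I \right)} = \frac{I}{3}$
$M{\left(v{\left(-2 \right)} \right)} \left(-86 - 5\right) = \frac{9 \frac{1}{25 + 9 \left(-2\right)} \left(5 - 2\right)}{3} \left(-86 - 5\right) = \frac{9 \frac{1}{25 - 18} \cdot 3}{3} \left(-91\right) = \frac{9 \cdot \frac{1}{7} \cdot 3}{3} \left(-91\right) = \frac{1}{3} \cdot \frac{27}{7} \left(-91\right) = \frac{9}{7} \left(-91\right) = -117$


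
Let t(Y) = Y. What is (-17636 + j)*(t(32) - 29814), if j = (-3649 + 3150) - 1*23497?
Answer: 1239884224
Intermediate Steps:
j = -23996 (j = -499 - 23497 = -23996)
(-17636 + j)*(t(32) - 29814) = (-17636 - 23996)*(32 - 29814) = -41632*(-29782) = 1239884224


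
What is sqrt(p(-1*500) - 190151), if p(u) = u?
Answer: I*sqrt(190651) ≈ 436.64*I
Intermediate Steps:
sqrt(p(-1*500) - 190151) = sqrt(-1*500 - 190151) = sqrt(-500 - 190151) = sqrt(-190651) = I*sqrt(190651)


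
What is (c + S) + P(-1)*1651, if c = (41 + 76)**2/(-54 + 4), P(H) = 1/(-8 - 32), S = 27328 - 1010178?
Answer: -196633011/200 ≈ -9.8317e+5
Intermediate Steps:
S = -982850
P(H) = -1/40 (P(H) = 1/(-40) = -1/40)
c = -13689/50 (c = 117**2/(-50) = 13689*(-1/50) = -13689/50 ≈ -273.78)
(c + S) + P(-1)*1651 = (-13689/50 - 982850) - 1/40*1651 = -49156189/50 - 1651/40 = -196633011/200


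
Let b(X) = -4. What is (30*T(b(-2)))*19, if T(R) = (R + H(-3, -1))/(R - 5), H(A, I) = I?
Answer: 950/3 ≈ 316.67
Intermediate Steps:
T(R) = (-1 + R)/(-5 + R) (T(R) = (R - 1)/(R - 5) = (-1 + R)/(-5 + R))
(30*T(b(-2)))*19 = (30*((-1 - 4)/(-5 - 4)))*19 = (30*(-5/(-9)))*19 = (30*(-1/9*(-5)))*19 = (30*(5/9))*19 = (50/3)*19 = 950/3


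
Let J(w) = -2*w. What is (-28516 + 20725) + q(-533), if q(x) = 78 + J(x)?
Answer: -6647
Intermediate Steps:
q(x) = 78 - 2*x
(-28516 + 20725) + q(-533) = (-28516 + 20725) + (78 - 2*(-533)) = -7791 + (78 + 1066) = -7791 + 1144 = -6647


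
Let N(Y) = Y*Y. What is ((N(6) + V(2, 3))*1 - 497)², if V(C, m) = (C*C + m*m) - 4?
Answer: 204304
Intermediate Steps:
V(C, m) = -4 + C² + m² (V(C, m) = (C² + m²) - 4 = -4 + C² + m²)
N(Y) = Y²
((N(6) + V(2, 3))*1 - 497)² = ((6² + (-4 + 2² + 3²))*1 - 497)² = ((36 + (-4 + 4 + 9))*1 - 497)² = ((36 + 9)*1 - 497)² = (45*1 - 497)² = (45 - 497)² = (-452)² = 204304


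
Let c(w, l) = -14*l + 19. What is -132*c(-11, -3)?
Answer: -8052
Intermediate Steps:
c(w, l) = 19 - 14*l
-132*c(-11, -3) = -132*(19 - 14*(-3)) = -132*(19 + 42) = -132*61 = -8052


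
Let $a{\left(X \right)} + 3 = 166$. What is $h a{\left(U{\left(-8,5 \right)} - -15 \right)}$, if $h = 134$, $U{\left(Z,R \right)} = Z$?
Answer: $21842$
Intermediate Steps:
$a{\left(X \right)} = 163$ ($a{\left(X \right)} = -3 + 166 = 163$)
$h a{\left(U{\left(-8,5 \right)} - -15 \right)} = 134 \cdot 163 = 21842$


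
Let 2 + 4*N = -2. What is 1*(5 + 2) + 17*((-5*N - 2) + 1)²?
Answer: 279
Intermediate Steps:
N = -1 (N = -½ + (¼)*(-2) = -½ - ½ = -1)
1*(5 + 2) + 17*((-5*N - 2) + 1)² = 1*(5 + 2) + 17*((-5*(-1) - 2) + 1)² = 1*7 + 17*((5 - 2) + 1)² = 7 + 17*(3 + 1)² = 7 + 17*4² = 7 + 17*16 = 7 + 272 = 279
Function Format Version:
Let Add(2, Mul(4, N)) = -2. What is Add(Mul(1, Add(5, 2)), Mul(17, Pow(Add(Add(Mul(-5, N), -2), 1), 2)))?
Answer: 279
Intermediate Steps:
N = -1 (N = Add(Rational(-1, 2), Mul(Rational(1, 4), -2)) = Add(Rational(-1, 2), Rational(-1, 2)) = -1)
Add(Mul(1, Add(5, 2)), Mul(17, Pow(Add(Add(Mul(-5, N), -2), 1), 2))) = Add(Mul(1, Add(5, 2)), Mul(17, Pow(Add(Add(Mul(-5, -1), -2), 1), 2))) = Add(Mul(1, 7), Mul(17, Pow(Add(Add(5, -2), 1), 2))) = Add(7, Mul(17, Pow(Add(3, 1), 2))) = Add(7, Mul(17, Pow(4, 2))) = Add(7, Mul(17, 16)) = Add(7, 272) = 279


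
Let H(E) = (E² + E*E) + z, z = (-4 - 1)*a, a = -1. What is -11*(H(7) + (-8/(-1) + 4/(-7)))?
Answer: -8503/7 ≈ -1214.7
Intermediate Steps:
z = 5 (z = (-4 - 1)*(-1) = -5*(-1) = 5)
H(E) = 5 + 2*E² (H(E) = (E² + E*E) + 5 = (E² + E²) + 5 = 2*E² + 5 = 5 + 2*E²)
-11*(H(7) + (-8/(-1) + 4/(-7))) = -11*((5 + 2*7²) + (-8/(-1) + 4/(-7))) = -11*((5 + 2*49) + (-8*(-1) + 4*(-⅐))) = -11*((5 + 98) + (8 - 4/7)) = -11*(103 + 52/7) = -11*773/7 = -8503/7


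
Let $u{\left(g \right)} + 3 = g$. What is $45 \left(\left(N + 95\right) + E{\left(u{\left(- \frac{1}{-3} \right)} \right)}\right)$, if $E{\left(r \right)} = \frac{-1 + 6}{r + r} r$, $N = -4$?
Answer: $\frac{8415}{2} \approx 4207.5$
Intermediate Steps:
$u{\left(g \right)} = -3 + g$
$E{\left(r \right)} = \frac{5}{2}$ ($E{\left(r \right)} = \frac{5}{2 r} r = \frac{5}{2}$)
$45 \left(\left(N + 95\right) + E{\left(u{\left(- \frac{1}{-3} \right)} \right)}\right) = 45 \left(\left(-4 + 95\right) + \frac{5}{2}\right) = 45 \left(91 + \frac{5}{2}\right) = 45 \cdot \frac{187}{2} = \frac{8415}{2}$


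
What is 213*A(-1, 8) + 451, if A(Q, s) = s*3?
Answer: 5563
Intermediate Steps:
A(Q, s) = 3*s
213*A(-1, 8) + 451 = 213*(3*8) + 451 = 213*24 + 451 = 5112 + 451 = 5563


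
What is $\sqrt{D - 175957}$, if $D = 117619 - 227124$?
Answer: $3 i \sqrt{31718} \approx 534.29 i$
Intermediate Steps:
$D = -109505$ ($D = 117619 - 227124 = -109505$)
$\sqrt{D - 175957} = \sqrt{-109505 - 175957} = \sqrt{-285462} = 3 i \sqrt{31718}$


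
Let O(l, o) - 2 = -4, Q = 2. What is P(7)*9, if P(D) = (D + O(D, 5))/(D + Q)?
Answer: 5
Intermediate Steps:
O(l, o) = -2 (O(l, o) = 2 - 4 = -2)
P(D) = (-2 + D)/(2 + D) (P(D) = (D - 2)/(D + 2) = (-2 + D)/(2 + D))
P(7)*9 = ((-2 + 7)/(2 + 7))*9 = (5/9)*9 = 5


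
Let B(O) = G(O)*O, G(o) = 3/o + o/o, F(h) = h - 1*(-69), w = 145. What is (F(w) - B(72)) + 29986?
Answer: 30125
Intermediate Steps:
F(h) = 69 + h (F(h) = h + 69 = 69 + h)
G(o) = 1 + 3/o (G(o) = 3/o + 1 = 1 + 3/o)
B(O) = 3 + O (B(O) = ((3 + O)/O)*O = 3 + O)
(F(w) - B(72)) + 29986 = ((69 + 145) - (3 + 72)) + 29986 = (214 - 1*75) + 29986 = (214 - 75) + 29986 = 139 + 29986 = 30125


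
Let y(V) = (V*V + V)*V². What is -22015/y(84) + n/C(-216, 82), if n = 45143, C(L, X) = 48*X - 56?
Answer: 477775567/41065920 ≈ 11.634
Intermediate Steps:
C(L, X) = -56 + 48*X
y(V) = V²*(V + V²) (y(V) = (V² + V)*V² = (V + V²)*V² = V²*(V + V²))
-22015/y(84) + n/C(-216, 82) = -22015*1/(592704*(1 + 84)) + 45143/(-56 + 48*82) = -22015/(592704*85) + 45143/(-56 + 3936) = -22015/50379840 + 45143/3880 = -22015*1/50379840 + 45143*(1/3880) = -37/84672 + 45143/3880 = 477775567/41065920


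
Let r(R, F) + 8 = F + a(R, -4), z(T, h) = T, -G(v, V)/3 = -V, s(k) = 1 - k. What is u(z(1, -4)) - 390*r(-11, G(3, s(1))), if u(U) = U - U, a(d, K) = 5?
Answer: 1170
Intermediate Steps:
G(v, V) = 3*V (G(v, V) = -(-3)*V = 3*V)
r(R, F) = -3 + F (r(R, F) = -8 + (F + 5) = -8 + (5 + F) = -3 + F)
u(U) = 0
u(z(1, -4)) - 390*r(-11, G(3, s(1))) = 0 - 390*(-3 + 3*(1 - 1*1)) = 0 - 390*(-3 + 3*(1 - 1)) = 0 - 390*(-3 + 3*0) = 0 - 390*(-3 + 0) = 0 - 390*(-3) = 0 + 1170 = 1170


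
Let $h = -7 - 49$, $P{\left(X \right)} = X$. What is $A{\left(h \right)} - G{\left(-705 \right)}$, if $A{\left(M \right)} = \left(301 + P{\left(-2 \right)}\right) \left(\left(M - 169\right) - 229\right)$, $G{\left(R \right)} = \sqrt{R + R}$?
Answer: $-135746 - i \sqrt{1410} \approx -1.3575 \cdot 10^{5} - 37.55 i$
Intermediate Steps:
$h = -56$ ($h = -7 - 49 = -56$)
$G{\left(R \right)} = \sqrt{2} \sqrt{R}$ ($G{\left(R \right)} = \sqrt{2 R} = \sqrt{2} \sqrt{R}$)
$A{\left(M \right)} = -119002 + 299 M$ ($A{\left(M \right)} = \left(301 - 2\right) \left(\left(M - 169\right) - 229\right) = 299 \left(\left(M - 169\right) - 229\right) = 299 \left(\left(-169 + M\right) - 229\right) = 299 \left(-398 + M\right) = -119002 + 299 M$)
$A{\left(h \right)} - G{\left(-705 \right)} = \left(-119002 + 299 \left(-56\right)\right) - \sqrt{2} \sqrt{-705} = \left(-119002 - 16744\right) - \sqrt{2} i \sqrt{705} = -135746 - i \sqrt{1410}$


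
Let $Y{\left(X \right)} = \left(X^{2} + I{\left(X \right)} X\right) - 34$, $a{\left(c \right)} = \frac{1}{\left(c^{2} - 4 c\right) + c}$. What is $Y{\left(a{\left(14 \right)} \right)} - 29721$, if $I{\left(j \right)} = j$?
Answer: $- \frac{352834789}{11858} \approx -29755.0$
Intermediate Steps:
$a{\left(c \right)} = \frac{1}{c^{2} - 3 c}$
$Y{\left(X \right)} = -34 + 2 X^{2}$ ($Y{\left(X \right)} = \left(X^{2} + X X\right) - 34 = \left(X^{2} + X^{2}\right) - 34 = 2 X^{2} - 34 = -34 + 2 X^{2}$)
$Y{\left(a{\left(14 \right)} \right)} - 29721 = \left(-34 + 2 \left(\frac{1}{14 \left(-3 + 14\right)}\right)^{2}\right) - 29721 = \left(-34 + 2 \left(\frac{1}{14 \cdot 11}\right)^{2}\right) - 29721 = \left(-34 + 2 \left(\frac{1}{14} \cdot \frac{1}{11}\right)^{2}\right) - 29721 = \left(-34 + \frac{2}{23716}\right) - 29721 = \left(-34 + 2 \cdot \frac{1}{23716}\right) - 29721 = \left(-34 + \frac{1}{11858}\right) - 29721 = - \frac{403171}{11858} - 29721 = - \frac{352834789}{11858}$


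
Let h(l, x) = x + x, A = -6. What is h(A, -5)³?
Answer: -1000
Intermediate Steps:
h(l, x) = 2*x
h(A, -5)³ = (2*(-5))³ = (-10)³ = -1000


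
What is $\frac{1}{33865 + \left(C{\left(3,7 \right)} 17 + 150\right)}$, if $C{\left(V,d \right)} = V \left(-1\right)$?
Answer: $\frac{1}{33964} \approx 2.9443 \cdot 10^{-5}$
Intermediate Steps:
$C{\left(V,d \right)} = - V$
$\frac{1}{33865 + \left(C{\left(3,7 \right)} 17 + 150\right)} = \frac{1}{33865 + \left(\left(-1\right) 3 \cdot 17 + 150\right)} = \frac{1}{33865 + \left(\left(-3\right) 17 + 150\right)} = \frac{1}{33865 + \left(-51 + 150\right)} = \frac{1}{33865 + 99} = \frac{1}{33964}$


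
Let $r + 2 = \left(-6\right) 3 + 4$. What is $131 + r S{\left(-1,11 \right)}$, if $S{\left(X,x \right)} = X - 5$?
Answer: $227$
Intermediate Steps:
$S{\left(X,x \right)} = -5 + X$ ($S{\left(X,x \right)} = X - 5 = -5 + X$)
$r = -16$ ($r = -2 + \left(\left(-6\right) 3 + 4\right) = -2 + \left(-18 + 4\right) = -2 - 14 = -16$)
$131 + r S{\left(-1,11 \right)} = 131 - 16 \left(-5 - 1\right) = 131 - -96 = 131 + 96 = 227$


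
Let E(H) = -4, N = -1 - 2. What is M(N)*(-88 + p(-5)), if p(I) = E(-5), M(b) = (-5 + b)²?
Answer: -5888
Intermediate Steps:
N = -3
p(I) = -4
M(N)*(-88 + p(-5)) = (-5 - 3)²*(-88 - 4) = (-8)²*(-92) = 64*(-92) = -5888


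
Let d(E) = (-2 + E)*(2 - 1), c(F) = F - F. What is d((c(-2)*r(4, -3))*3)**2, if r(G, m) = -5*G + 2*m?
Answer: 4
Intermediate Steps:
c(F) = 0
d(E) = -2 + E (d(E) = (-2 + E)*1 = -2 + E)
d((c(-2)*r(4, -3))*3)**2 = (-2 + (0*(-5*4 + 2*(-3)))*3)**2 = (-2 + (0*(-20 - 6))*3)**2 = (-2 + (0*(-26))*3)**2 = (-2 + 0*3)**2 = (-2 + 0)**2 = (-2)**2 = 4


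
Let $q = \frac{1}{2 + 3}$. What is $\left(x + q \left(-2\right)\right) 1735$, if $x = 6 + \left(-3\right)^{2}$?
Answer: $25331$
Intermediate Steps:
$q = \frac{1}{5} \approx 0.2$
$x = 15$ ($x = 6 + 9 = 15$)
$\left(x + q \left(-2\right)\right) 1735 = \left(15 + \frac{1}{5} \left(-2\right)\right) 1735 = \left(15 - \frac{2}{5}\right) 1735 = \frac{73}{5} \cdot 1735 = 25331$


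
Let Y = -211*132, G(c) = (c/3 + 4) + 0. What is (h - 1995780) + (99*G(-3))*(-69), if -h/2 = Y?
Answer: -1960569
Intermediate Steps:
G(c) = 4 + c/3 (G(c) = (c*(1/3) + 4) + 0 = (c/3 + 4) + 0 = (4 + c/3) + 0 = 4 + c/3)
Y = -27852
h = 55704 (h = -2*(-27852) = 55704)
(h - 1995780) + (99*G(-3))*(-69) = (55704 - 1995780) + (99*(4 + (1/3)*(-3)))*(-69) = -1940076 + (99*(4 - 1))*(-69) = -1940076 + (99*3)*(-69) = -1940076 + 297*(-69) = -1940076 - 20493 = -1960569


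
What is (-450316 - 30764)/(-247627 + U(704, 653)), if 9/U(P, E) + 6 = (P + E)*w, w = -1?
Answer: 65571204/33751561 ≈ 1.9428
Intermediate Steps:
U(P, E) = 9/(-6 - E - P) (U(P, E) = 9/(-6 + (P + E)*(-1)) = 9/(-6 + (E + P)*(-1)) = 9/(-6 + (-E - P)) = 9/(-6 - E - P))
(-450316 - 30764)/(-247627 + U(704, 653)) = (-450316 - 30764)/(-247627 + 9/(-6 - 1*653 - 1*704)) = -481080/(-247627 + 9/(-6 - 653 - 704)) = -481080/(-247627 + 9/(-1363)) = -481080/(-247627 + 9*(-1/1363)) = -481080/(-247627 - 9/1363) = -481080/(-337515610/1363) = -481080*(-1363/337515610) = 65571204/33751561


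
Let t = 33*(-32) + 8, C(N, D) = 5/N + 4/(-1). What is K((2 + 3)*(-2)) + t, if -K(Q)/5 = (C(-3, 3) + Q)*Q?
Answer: -5494/3 ≈ -1831.3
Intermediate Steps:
C(N, D) = -4 + 5/N (C(N, D) = 5/N + 4*(-1) = 5/N - 4 = -4 + 5/N)
K(Q) = -5*Q*(-17/3 + Q) (K(Q) = -5*((-4 + 5/(-3)) + Q)*Q = -5*((-4 + 5*(-1/3)) + Q)*Q = -5*((-4 - 5/3) + Q)*Q = -5*(-17/3 + Q)*Q = -5*Q*(-17/3 + Q))
t = -1048 (t = -1056 + 8 = -1048)
K((2 + 3)*(-2)) + t = 5*((2 + 3)*(-2))*(17 - 3*(2 + 3)*(-2))/3 - 1048 = 5*(5*(-2))*(17 - 15*(-2))/3 - 1048 = (5/3)*(-10)*(17 - 3*(-10)) - 1048 = (5/3)*(-10)*(17 + 30) - 1048 = (5/3)*(-10)*47 - 1048 = -2350/3 - 1048 = -5494/3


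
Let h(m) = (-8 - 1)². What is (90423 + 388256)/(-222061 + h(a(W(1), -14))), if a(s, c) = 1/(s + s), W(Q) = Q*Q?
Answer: -478679/221980 ≈ -2.1564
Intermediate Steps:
W(Q) = Q²
a(s, c) = 1/(2*s)
h(m) = 81 (h(m) = (-9)² = 81)
(90423 + 388256)/(-222061 + h(a(W(1), -14))) = (90423 + 388256)/(-222061 + 81) = 478679/(-221980) = 478679*(-1/221980) = -478679/221980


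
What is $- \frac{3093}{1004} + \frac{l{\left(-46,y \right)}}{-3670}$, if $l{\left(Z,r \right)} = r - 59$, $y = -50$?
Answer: $- \frac{5620937}{1842340} \approx -3.051$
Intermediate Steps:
$l{\left(Z,r \right)} = -59 + r$
$- \frac{3093}{1004} + \frac{l{\left(-46,y \right)}}{-3670} = - \frac{3093}{1004} + \frac{-59 - 50}{-3670} = \left(-3093\right) \frac{1}{1004} - - \frac{109}{3670} = - \frac{3093}{1004} + \frac{109}{3670} = - \frac{5620937}{1842340}$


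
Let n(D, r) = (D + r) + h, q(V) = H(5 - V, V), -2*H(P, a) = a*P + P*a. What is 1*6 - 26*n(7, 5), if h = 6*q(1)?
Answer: 318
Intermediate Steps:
H(P, a) = -P*a (H(P, a) = -(a*P + P*a)/2 = -(P*a + P*a)/2 = -P*a)
q(V) = -V*(5 - V) (q(V) = -(5 - V)*V = -V*(5 - V))
h = -24 (h = 6*(1*(-5 + 1)) = 6*(1*(-4)) = 6*(-4) = -24)
n(D, r) = -24 + D + r (n(D, r) = (D + r) - 24 = -24 + D + r)
1*6 - 26*n(7, 5) = 1*6 - 26*(-24 + 7 + 5) = 6 - 26*(-12) = 6 + 312 = 318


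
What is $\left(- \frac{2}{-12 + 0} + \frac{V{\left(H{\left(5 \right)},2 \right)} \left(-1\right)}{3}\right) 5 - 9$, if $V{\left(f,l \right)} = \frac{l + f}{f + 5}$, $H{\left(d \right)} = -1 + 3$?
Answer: $- \frac{383}{42} \approx -9.119$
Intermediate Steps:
$H{\left(d \right)} = 2$
$V{\left(f,l \right)} = \frac{f + l}{5 + f}$
$\left(- \frac{2}{-12 + 0} + \frac{V{\left(H{\left(5 \right)},2 \right)} \left(-1\right)}{3}\right) 5 - 9 = \left(- \frac{2}{-12 + 0} + \frac{\frac{2 + 2}{5 + 2} \left(-1\right)}{3}\right) 5 - 9 = \left(- \frac{2}{-12} + \frac{1}{7} \cdot 4 \left(-1\right) \frac{1}{3}\right) 5 - 9 = \left(\left(-2\right) \left(- \frac{1}{12}\right) + \frac{1}{7} \cdot 4 \left(-1\right) \frac{1}{3}\right) 5 - 9 = \left(\frac{1}{6} + \frac{4}{7} \left(-1\right) \frac{1}{3}\right) 5 - 9 = \left(\frac{1}{6} - \frac{4}{21}\right) 5 - 9 = \left(- \frac{1}{42}\right) 5 - 9 = - \frac{5}{42} - 9 = - \frac{383}{42}$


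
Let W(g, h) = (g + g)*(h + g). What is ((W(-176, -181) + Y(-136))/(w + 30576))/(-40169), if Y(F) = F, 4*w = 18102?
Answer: -251056/2819984307 ≈ -8.9027e-5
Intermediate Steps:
w = 9051/2 (w = (¼)*18102 = 9051/2 ≈ 4525.5)
W(g, h) = 2*g*(g + h) (W(g, h) = (2*g)*(g + h) = 2*g*(g + h))
((W(-176, -181) + Y(-136))/(w + 30576))/(-40169) = ((2*(-176)*(-176 - 181) - 136)/(9051/2 + 30576))/(-40169) = ((2*(-176)*(-357) - 136)/(70203/2))*(-1/40169) = ((125664 - 136)*(2/70203))*(-1/40169) = (125528*(2/70203))*(-1/40169) = (251056/70203)*(-1/40169) = -251056/2819984307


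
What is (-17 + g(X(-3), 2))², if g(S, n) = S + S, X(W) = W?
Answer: 529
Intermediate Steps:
g(S, n) = 2*S
(-17 + g(X(-3), 2))² = (-17 + 2*(-3))² = (-17 - 6)² = (-23)² = 529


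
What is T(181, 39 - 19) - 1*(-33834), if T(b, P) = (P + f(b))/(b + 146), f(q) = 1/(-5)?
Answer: 18439563/545 ≈ 33834.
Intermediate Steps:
f(q) = -⅕
T(b, P) = (-⅕ + P)/(146 + b) (T(b, P) = (P - ⅕)/(b + 146) = (-⅕ + P)/(146 + b))
T(181, 39 - 19) - 1*(-33834) = (-⅕ + (39 - 19))/(146 + 181) - 1*(-33834) = (-⅕ + 20)/327 + 33834 = (1/327)*(99/5) + 33834 = 33/545 + 33834 = 18439563/545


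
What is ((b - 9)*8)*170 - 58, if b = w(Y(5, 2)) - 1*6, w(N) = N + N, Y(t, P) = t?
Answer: -6858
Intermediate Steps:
w(N) = 2*N
b = 4 (b = 2*5 - 1*6 = 10 - 6 = 4)
((b - 9)*8)*170 - 58 = ((4 - 9)*8)*170 - 58 = -5*8*170 - 58 = -40*170 - 58 = -6800 - 58 = -6858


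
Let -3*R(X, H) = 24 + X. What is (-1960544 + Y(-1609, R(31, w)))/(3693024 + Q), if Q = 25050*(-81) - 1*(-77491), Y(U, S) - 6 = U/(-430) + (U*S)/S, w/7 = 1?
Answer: -843721601/748829950 ≈ -1.1267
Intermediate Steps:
w = 7 (w = 7*1 = 7)
R(X, H) = -8 - X/3 (R(X, H) = -(24 + X)/3 = -8 - X/3)
Y(U, S) = 6 + 429*U/430 (Y(U, S) = 6 + (U/(-430) + (U*S)/S) = 6 + (U*(-1/430) + (S*U)/S) = 6 + (-U/430 + U) = 6 + 429*U/430)
Q = -1951559 (Q = -2029050 + 77491 = -1951559)
(-1960544 + Y(-1609, R(31, w)))/(3693024 + Q) = (-1960544 + (6 + (429/430)*(-1609)))/(3693024 - 1951559) = (-1960544 + (6 - 690261/430))/1741465 = (-1960544 - 687681/430)*(1/1741465) = -843721601/430*1/1741465 = -843721601/748829950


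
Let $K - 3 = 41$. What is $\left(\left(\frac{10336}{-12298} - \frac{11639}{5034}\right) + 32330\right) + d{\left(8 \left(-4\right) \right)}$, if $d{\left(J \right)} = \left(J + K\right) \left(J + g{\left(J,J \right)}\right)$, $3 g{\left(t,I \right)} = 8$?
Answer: $\frac{989751538625}{30954066} \approx 31975.0$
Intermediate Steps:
$K = 44$ ($K = 3 + 41 = 44$)
$g{\left(t,I \right)} = \frac{8}{3}$ ($g{\left(t,I \right)} = \frac{1}{3} \cdot 8 = \frac{8}{3}$)
$d{\left(J \right)} = \left(44 + J\right) \left(\frac{8}{3} + J\right)$ ($d{\left(J \right)} = \left(J + 44\right) \left(J + \frac{8}{3}\right) = \left(44 + J\right) \left(\frac{8}{3} + J\right)$)
$\left(\left(\frac{10336}{-12298} - \frac{11639}{5034}\right) + 32330\right) + d{\left(8 \left(-4\right) \right)} = \left(\left(\frac{10336}{-12298} - \frac{11639}{5034}\right) + 32330\right) + \left(\frac{352}{3} + \left(8 \left(-4\right)\right)^{2} + \frac{140 \cdot 8 \left(-4\right)}{3}\right) = \left(\left(10336 \left(- \frac{1}{12298}\right) - \frac{11639}{5034}\right) + 32330\right) + \left(\frac{352}{3} + \left(-32\right)^{2} + \frac{140}{3} \left(-32\right)\right) = \left(\left(- \frac{5168}{6149} - \frac{11639}{5034}\right) + 32330\right) + \left(\frac{352}{3} + 1024 - \frac{4480}{3}\right) = \left(- \frac{97583923}{30954066} + 32330\right) - 352 = \frac{1000647369857}{30954066} - 352 = \frac{989751538625}{30954066}$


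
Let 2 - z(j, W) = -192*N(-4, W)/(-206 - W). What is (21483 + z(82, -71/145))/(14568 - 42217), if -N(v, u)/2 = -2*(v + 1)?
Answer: -71173955/91545839 ≈ -0.77747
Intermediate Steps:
N(v, u) = 4 + 4*v (N(v, u) = -(-4)*(v + 1) = -(-4)*(1 + v) = -2*(-2 - 2*v) = 4 + 4*v)
z(j, W) = 2 + 192/(103/6 + W/12) (z(j, W) = 2 - (-192)/((-206 - W)/(4 + 4*(-4))) = 2 - (-192)/((-206 - W)/(4 - 16)) = 2 - (-192)/((-206 - W)/(-12)) = 2 - (-192)/((-206 - W)*(-1/12)) = 2 - (-192)/(103/6 + W/12) = 2 + 192/(103/6 + W/12))
(21483 + z(82, -71/145))/(14568 - 42217) = (21483 + 2*(1358 - 71/145)/(206 - 71/145))/(14568 - 42217) = (21483 + 2*(1358 - 71*1/145)/(206 - 71*1/145))/(-27649) = (21483 + 2*(1358 - 71/145)/(206 - 71/145))*(-1/27649) = (21483 + 2*(196839/145)/(29799/145))*(-1/27649) = (21483 + 2*(145/29799)*(196839/145))*(-1/27649) = (21483 + 43742/3311)*(-1/27649) = (71173955/3311)*(-1/27649) = -71173955/91545839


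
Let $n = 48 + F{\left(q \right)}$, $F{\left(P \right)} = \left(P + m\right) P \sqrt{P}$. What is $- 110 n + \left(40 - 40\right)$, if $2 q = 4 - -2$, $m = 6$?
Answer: $-5280 - 2970 \sqrt{3} \approx -10424.0$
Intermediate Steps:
$q = 3$ ($q = \frac{4 - -2}{2} = \frac{4 + 2}{2} = \frac{1}{2} \cdot 6 = 3$)
$F{\left(P \right)} = P^{\frac{3}{2}} \left(6 + P\right)$ ($F{\left(P \right)} = \left(P + 6\right) P \sqrt{P} = \left(6 + P\right) P^{\frac{3}{2}} = P^{\frac{3}{2}} \left(6 + P\right)$)
$n = 48 + 27 \sqrt{3}$ ($n = 48 + 3^{\frac{3}{2}} \left(6 + 3\right) = 48 + 3 \sqrt{3} \cdot 9 = 48 + 27 \sqrt{3} \approx 94.765$)
$- 110 n + \left(40 - 40\right) = - 110 \left(48 + 27 \sqrt{3}\right) + \left(40 - 40\right) = \left(-5280 - 2970 \sqrt{3}\right) + \left(40 - 40\right) = \left(-5280 - 2970 \sqrt{3}\right) + 0 = -5280 - 2970 \sqrt{3}$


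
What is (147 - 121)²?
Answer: 676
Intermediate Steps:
(147 - 121)² = 26² = 676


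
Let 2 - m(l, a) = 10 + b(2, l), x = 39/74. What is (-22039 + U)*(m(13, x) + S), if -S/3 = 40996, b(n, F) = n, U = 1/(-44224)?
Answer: 86744093593/32 ≈ 2.7108e+9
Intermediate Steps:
U = -1/44224 ≈ -2.2612e-5
x = 39/74 (x = 39*(1/74) = 39/74 ≈ 0.52703)
m(l, a) = -10 (m(l, a) = 2 - (10 + 2) = 2 - 1*12 = 2 - 12 = -10)
S = -122988 (S = -3*40996 = -122988)
(-22039 + U)*(m(13, x) + S) = (-22039 - 1/44224)*(-10 - 122988) = -974652737/44224*(-122998) = 86744093593/32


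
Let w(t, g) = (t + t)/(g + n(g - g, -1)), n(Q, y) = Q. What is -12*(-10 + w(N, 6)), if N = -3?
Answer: 132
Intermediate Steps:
w(t, g) = 2*t/g (w(t, g) = (t + t)/(g + (g - g)) = (2*t)/(g + 0) = (2*t)/g = 2*t/g)
-12*(-10 + w(N, 6)) = -12*(-10 + 2*(-3)/6) = -12*(-10 + 2*(-3)*(⅙)) = -12*(-10 - 1) = -12*(-11) = 132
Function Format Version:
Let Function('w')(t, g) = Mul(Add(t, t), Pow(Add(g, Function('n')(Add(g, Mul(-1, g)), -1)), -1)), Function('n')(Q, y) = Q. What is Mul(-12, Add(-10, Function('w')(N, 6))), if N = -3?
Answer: 132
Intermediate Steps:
Function('w')(t, g) = Mul(2, t, Pow(g, -1)) (Function('w')(t, g) = Mul(Add(t, t), Pow(Add(g, Add(g, Mul(-1, g))), -1)) = Mul(Mul(2, t), Pow(Add(g, 0), -1)) = Mul(Mul(2, t), Pow(g, -1)) = Mul(2, t, Pow(g, -1)))
Mul(-12, Add(-10, Function('w')(N, 6))) = Mul(-12, Add(-10, Mul(2, -3, Pow(6, -1)))) = Mul(-12, Add(-10, Mul(2, -3, Rational(1, 6)))) = Mul(-12, Add(-10, -1)) = Mul(-12, -11) = 132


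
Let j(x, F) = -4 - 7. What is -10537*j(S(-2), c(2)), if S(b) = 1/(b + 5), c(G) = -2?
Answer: 115907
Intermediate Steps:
S(b) = 1/(5 + b)
j(x, F) = -11
-10537*j(S(-2), c(2)) = -10537*(-11) = 115907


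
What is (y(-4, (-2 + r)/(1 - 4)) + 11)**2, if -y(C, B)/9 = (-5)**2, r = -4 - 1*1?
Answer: 45796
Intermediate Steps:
r = -5 (r = -4 - 1 = -5)
y(C, B) = -225 (y(C, B) = -9*(-5)**2 = -9*25 = -225)
(y(-4, (-2 + r)/(1 - 4)) + 11)**2 = (-225 + 11)**2 = (-214)**2 = 45796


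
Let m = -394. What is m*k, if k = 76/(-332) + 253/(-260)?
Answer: 5109983/10790 ≈ 473.58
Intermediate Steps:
k = -25939/21580 (k = 76*(-1/332) + 253*(-1/260) = -19/83 - 253/260 = -25939/21580 ≈ -1.2020)
m*k = -394*(-25939/21580) = 5109983/10790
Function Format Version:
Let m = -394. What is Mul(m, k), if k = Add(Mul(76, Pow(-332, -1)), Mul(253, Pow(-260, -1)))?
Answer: Rational(5109983, 10790) ≈ 473.58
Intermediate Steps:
k = Rational(-25939, 21580) (k = Add(Mul(76, Rational(-1, 332)), Mul(253, Rational(-1, 260))) = Add(Rational(-19, 83), Rational(-253, 260)) = Rational(-25939, 21580) ≈ -1.2020)
Mul(m, k) = Mul(-394, Rational(-25939, 21580)) = Rational(5109983, 10790)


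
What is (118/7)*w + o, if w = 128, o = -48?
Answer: 14768/7 ≈ 2109.7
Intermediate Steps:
(118/7)*w + o = (118/7)*128 - 48 = 15104/7 - 48 = 14768/7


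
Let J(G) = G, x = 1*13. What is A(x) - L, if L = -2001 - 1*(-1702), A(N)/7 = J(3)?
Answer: 320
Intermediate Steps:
x = 13
A(N) = 21 (A(N) = 7*3 = 21)
L = -299 (L = -2001 + 1702 = -299)
A(x) - L = 21 - 1*(-299) = 21 + 299 = 320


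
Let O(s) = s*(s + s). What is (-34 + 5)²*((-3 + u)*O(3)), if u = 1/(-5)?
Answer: -242208/5 ≈ -48442.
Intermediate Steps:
u = -⅕ ≈ -0.20000
O(s) = 2*s² (O(s) = s*(2*s) = 2*s²)
(-34 + 5)²*((-3 + u)*O(3)) = (-34 + 5)²*((-3 - ⅕)*(2*3²)) = (-29)²*(-32*9/5) = 841*(-16/5*18) = 841*(-288/5) = -242208/5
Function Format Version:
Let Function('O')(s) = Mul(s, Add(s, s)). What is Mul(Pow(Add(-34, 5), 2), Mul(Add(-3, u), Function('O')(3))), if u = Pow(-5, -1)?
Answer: Rational(-242208, 5) ≈ -48442.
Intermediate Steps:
u = Rational(-1, 5) ≈ -0.20000
Function('O')(s) = Mul(2, Pow(s, 2)) (Function('O')(s) = Mul(s, Mul(2, s)) = Mul(2, Pow(s, 2)))
Mul(Pow(Add(-34, 5), 2), Mul(Add(-3, u), Function('O')(3))) = Mul(Pow(Add(-34, 5), 2), Mul(Add(-3, Rational(-1, 5)), Mul(2, Pow(3, 2)))) = Mul(Pow(-29, 2), Mul(Rational(-16, 5), Mul(2, 9))) = Mul(841, Mul(Rational(-16, 5), 18)) = Mul(841, Rational(-288, 5)) = Rational(-242208, 5)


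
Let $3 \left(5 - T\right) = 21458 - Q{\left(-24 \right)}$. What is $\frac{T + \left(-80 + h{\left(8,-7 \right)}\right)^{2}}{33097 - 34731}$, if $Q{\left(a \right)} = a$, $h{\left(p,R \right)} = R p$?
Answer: $- \frac{34021}{4902} \approx -6.9402$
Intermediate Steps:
$T = - \frac{21467}{3}$ ($T = 5 - \frac{21458 - -24}{3} = 5 - \frac{21458 + 24}{3} = 5 - \frac{21482}{3} = - \frac{21467}{3} \approx -7155.7$)
$\frac{T + \left(-80 + h{\left(8,-7 \right)}\right)^{2}}{33097 - 34731} = \frac{- \frac{21467}{3} + \left(-80 - 56\right)^{2}}{33097 - 34731} = \frac{- \frac{21467}{3} + \left(-80 - 56\right)^{2}}{-1634} = \left(- \frac{21467}{3} + \left(-136\right)^{2}\right) \left(- \frac{1}{1634}\right) = \left(- \frac{21467}{3} + 18496\right) \left(- \frac{1}{1634}\right) = \frac{34021}{3} \left(- \frac{1}{1634}\right) = - \frac{34021}{4902}$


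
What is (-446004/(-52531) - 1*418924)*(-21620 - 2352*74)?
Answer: 4305879916627520/52531 ≈ 8.1968e+10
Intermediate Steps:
(-446004/(-52531) - 1*418924)*(-21620 - 2352*74) = (-446004*(-1/52531) - 418924)*(-21620 - 174048) = (446004/52531 - 418924)*(-195668) = -22006050640/52531*(-195668) = 4305879916627520/52531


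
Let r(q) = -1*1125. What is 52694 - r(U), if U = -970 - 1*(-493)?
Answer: 53819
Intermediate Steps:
U = -477 (U = -970 + 493 = -477)
r(q) = -1125
52694 - r(U) = 52694 - 1*(-1125) = 52694 + 1125 = 53819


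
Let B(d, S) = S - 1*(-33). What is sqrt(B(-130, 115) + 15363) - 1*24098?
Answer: -24098 + sqrt(15511) ≈ -23973.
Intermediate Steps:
B(d, S) = 33 + S (B(d, S) = S + 33 = 33 + S)
sqrt(B(-130, 115) + 15363) - 1*24098 = sqrt((33 + 115) + 15363) - 1*24098 = sqrt(148 + 15363) - 24098 = sqrt(15511) - 24098 = -24098 + sqrt(15511)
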